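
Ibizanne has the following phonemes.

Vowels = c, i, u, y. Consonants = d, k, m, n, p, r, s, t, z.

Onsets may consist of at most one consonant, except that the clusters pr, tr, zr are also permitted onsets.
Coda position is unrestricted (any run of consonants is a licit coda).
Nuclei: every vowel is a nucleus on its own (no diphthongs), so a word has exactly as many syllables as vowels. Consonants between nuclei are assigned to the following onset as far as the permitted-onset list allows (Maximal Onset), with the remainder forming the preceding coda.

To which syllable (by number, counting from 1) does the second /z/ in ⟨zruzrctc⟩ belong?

2

Nuclei (vowels): u, c, c → 3 syllables.
σ1/σ2 boundary: cluster /zr/ — /zr/ is itself a permitted onset, so the whole cluster goes right; preceding coda = ∅.
σ2/σ3 boundary: /t/ → onset of the next syllable (single consonants are always licit onsets).
So the parse is zru.zrc.tc.
The second /z/ is in the onset of syllable 2 (/zrc/).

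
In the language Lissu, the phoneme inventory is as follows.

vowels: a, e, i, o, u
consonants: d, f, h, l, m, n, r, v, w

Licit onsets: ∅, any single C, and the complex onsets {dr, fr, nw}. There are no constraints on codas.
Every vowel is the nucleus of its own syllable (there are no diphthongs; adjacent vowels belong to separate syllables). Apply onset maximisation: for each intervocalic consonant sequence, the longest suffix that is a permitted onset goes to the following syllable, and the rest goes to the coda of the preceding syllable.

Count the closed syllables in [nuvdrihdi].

2

Nuclei (vowels): u, i, i → 3 syllables.
/u…i/ gap (V1→V2): /vdr/ splits as /v/ + /dr/ (/dr/ is the longest suffix that is a licit onset).
/i…i/ gap (V2→V3): /hd/ — longest licit onset from the right is /d/, leaving /h/ as coda.
Result: nuv.drih.di.
Classifying each syllable: /nuv/ (closed), /drih/ (closed), /di/ (open).
Closed syllables: 2.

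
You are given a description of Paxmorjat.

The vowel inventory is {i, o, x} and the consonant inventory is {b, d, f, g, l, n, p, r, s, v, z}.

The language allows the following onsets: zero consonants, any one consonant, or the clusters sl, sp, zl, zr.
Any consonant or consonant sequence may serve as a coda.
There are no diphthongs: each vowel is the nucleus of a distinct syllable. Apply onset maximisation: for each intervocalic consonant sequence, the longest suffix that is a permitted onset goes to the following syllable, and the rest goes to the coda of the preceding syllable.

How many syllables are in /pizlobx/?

Vowels present: i, o, x; each is a nucleus, giving 3 syllables.

3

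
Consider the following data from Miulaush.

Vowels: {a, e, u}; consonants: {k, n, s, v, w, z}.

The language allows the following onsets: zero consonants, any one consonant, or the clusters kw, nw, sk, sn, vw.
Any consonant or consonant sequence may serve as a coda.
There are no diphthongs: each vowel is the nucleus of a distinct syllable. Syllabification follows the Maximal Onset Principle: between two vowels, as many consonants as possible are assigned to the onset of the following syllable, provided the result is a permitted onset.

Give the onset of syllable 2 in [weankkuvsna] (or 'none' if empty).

Nuclei (vowels): e, a, u, a → 4 syllables.
σ1/σ2 boundary: nothing intervenes; syllable break is V.V.
σ2/σ3 boundary: /nkk/; trying suffixes from longest down, /k/ is the first permitted one, so coda /nk/ | onset /k/.
σ3/σ4 boundary: cluster /vsn/ — the longest permitted-onset suffix is /sn/; onset = /sn/, preceding coda = /v/.
Putting it together: we.ank.kuv.sna.
Syllable 2 is /ank/: onset ∅, nucleus /a/, coda /nk/.

none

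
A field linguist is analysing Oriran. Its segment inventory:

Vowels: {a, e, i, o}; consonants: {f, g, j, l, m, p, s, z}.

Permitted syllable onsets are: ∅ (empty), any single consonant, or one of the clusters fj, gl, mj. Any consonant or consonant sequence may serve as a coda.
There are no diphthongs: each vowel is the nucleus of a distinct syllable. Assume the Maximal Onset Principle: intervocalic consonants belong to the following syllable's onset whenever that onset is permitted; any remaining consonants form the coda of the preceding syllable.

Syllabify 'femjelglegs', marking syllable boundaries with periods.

fe.mjel.glegs

Nuclei (vowels): e, e, e → 3 syllables.
Between /e/ (V1) and /e/ (V2): /mj/ is a licit onset in full, so it all attaches to the next syllable.
Between /e/ (V2) and /e/ (V3): cluster /lgl/ — the longest permitted-onset suffix is /gl/; onset = /gl/, preceding coda = /l/.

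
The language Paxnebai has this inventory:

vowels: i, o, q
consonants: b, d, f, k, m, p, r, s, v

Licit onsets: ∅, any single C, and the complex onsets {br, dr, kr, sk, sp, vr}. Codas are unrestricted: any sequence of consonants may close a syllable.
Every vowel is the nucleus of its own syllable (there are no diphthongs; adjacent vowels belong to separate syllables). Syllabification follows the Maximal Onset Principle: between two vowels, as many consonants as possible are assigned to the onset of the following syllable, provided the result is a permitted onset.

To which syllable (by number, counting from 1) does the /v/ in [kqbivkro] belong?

The vowels are q, i, o — 3 nuclei, so 3 syllables.
/q…i/ gap (V1→V2): /b/ is a single consonant, so it becomes the next onset.
/i…o/ gap (V2→V3): /vkr/; trying suffixes from longest down, /kr/ is the first permitted one, so coda /v/ | onset /kr/.
Putting it together: kq.biv.kro.
The /v/ is in the coda of syllable 2 (/biv/).

2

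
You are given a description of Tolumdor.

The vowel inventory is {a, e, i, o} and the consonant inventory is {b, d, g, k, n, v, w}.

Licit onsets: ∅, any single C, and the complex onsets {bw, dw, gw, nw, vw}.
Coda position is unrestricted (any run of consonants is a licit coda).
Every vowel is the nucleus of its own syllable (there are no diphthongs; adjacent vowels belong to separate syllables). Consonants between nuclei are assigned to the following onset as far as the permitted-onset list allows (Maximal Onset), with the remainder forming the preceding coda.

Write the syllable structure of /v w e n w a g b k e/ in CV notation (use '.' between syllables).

Vowels present: e, a, e; each is a nucleus, giving 3 syllables.
σ1/σ2 boundary: /nw/ — entire cluster is a permitted onset → onset /nw/, coda ∅.
σ2/σ3 boundary: /gbk/; trying suffixes from longest down, /k/ is the first permitted one, so coda /gb/ | onset /k/.
Result: vwe.nwagb.ke.
Mapping each syllable to C/V: /vwe/ → CCV, /nwagb/ → CCVCC, /ke/ → CV.

CCV.CCVCC.CV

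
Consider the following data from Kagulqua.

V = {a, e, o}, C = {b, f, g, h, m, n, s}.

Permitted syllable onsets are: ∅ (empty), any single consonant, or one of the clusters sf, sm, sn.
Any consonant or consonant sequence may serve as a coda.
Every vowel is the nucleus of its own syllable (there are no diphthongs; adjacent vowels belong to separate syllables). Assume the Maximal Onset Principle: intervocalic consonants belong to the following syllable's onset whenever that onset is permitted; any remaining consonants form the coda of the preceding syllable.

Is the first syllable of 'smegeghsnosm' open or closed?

Nuclei (vowels): e, e, o → 3 syllables.
/e…e/ gap (V1→V2): /g/ → onset of the next syllable (single consonants are always licit onsets).
/e…o/ gap (V2→V3): /ghsn/ splits as /gh/ + /sn/ (/sn/ is the longest suffix that is a licit onset).
Result: sme.gegh.snosm.
Syllable 1 is /sme/; it ends in its nucleus with no coda, so it is open.

open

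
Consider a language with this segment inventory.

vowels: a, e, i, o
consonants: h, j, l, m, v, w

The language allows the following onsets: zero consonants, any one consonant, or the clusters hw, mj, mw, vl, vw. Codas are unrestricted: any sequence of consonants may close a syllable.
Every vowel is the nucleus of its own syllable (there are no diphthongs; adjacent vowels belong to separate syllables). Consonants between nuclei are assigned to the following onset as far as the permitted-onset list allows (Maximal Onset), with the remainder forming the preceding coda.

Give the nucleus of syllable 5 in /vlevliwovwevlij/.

i

The vowels are e, i, o, e, i — 5 nuclei, so 5 syllables.
The fifth nucleus (vowel 5 from the left) is /i/.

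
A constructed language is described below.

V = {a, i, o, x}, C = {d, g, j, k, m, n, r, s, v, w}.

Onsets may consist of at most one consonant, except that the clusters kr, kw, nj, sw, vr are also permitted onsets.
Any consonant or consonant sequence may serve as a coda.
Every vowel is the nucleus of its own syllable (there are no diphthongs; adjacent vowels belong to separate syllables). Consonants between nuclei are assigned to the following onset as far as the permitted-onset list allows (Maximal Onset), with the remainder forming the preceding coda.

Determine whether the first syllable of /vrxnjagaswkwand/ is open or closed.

open

Nuclei (vowels): x, a, a, a → 4 syllables.
/x…a/ gap (V1→V2): /nj/ — entire cluster is a permitted onset → onset /nj/, coda ∅.
/a…a/ gap (V2→V3): /g/ → onset of the next syllable (single consonants are always licit onsets).
/a…a/ gap (V3→V4): /swkw/ — longest licit onset from the right is /kw/, leaving /sw/ as coda.
So the parse is vrx.nja.gasw.kwand.
Syllable 1 is /vrx/; it ends in its nucleus with no coda, so it is open.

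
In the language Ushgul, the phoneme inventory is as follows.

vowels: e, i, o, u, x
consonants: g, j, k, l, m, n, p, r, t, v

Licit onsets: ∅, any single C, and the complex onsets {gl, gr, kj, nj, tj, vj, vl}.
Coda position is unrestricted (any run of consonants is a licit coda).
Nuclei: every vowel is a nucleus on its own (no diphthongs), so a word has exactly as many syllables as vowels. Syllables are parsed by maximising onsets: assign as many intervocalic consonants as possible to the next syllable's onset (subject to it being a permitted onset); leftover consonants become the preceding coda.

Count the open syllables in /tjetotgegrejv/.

Vowels present: e, o, e, e; each is a nucleus, giving 4 syllables.
Between /e/ (V1) and /o/ (V2): /t/ is a single consonant, so it becomes the next onset.
Between /o/ (V2) and /e/ (V3): /tg/; trying suffixes from longest down, /g/ is the first permitted one, so coda /t/ | onset /g/.
Between /e/ (V3) and /e/ (V4): cluster /gr/ — /gr/ is itself a permitted onset, so the whole cluster goes right; preceding coda = ∅.
So the parse is tje.tot.ge.grejv.
Classifying each syllable: /tje/ (open), /tot/ (closed), /ge/ (open), /grejv/ (closed).
Open syllables: 2.

2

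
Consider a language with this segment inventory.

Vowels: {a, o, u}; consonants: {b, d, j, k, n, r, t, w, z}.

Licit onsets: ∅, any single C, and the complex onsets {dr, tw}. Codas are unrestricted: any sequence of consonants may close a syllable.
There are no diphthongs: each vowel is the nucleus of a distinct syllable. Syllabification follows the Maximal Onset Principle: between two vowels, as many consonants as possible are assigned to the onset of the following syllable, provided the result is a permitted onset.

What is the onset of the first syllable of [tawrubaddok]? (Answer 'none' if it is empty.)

Nuclei (vowels): a, u, a, o → 4 syllables.
/a…u/ gap (V1→V2): /wr/ splits as /w/ + /r/ (/r/ is the longest suffix that is a licit onset).
/u…a/ gap (V2→V3): just /b/ — single C goes to the following onset.
/a…o/ gap (V3→V4): /dd/ splits as /d/ + /d/ (/d/ is the longest suffix that is a licit onset).
Syllabification: taw.ru.bad.dok.
Syllable 1 is /taw/: onset /t/, nucleus /a/, coda /w/.

t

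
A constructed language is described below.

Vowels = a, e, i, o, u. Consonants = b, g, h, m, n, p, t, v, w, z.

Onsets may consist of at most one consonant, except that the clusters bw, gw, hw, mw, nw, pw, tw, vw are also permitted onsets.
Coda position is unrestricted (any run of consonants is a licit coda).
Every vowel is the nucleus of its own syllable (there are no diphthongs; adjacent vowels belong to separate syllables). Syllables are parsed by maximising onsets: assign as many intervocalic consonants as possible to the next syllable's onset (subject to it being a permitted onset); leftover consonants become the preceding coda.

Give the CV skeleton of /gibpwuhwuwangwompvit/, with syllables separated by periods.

CVC.CCV.CCV.CVC.CCVCC.CVC

Vowels present: i, u, u, a, o, i; each is a nucleus, giving 6 syllables.
/i…u/ gap (V1→V2): /bpw/ splits as /b/ + /pw/ (/pw/ is the longest suffix that is a licit onset).
/u…u/ gap (V2→V3): /hw/ — entire cluster is a permitted onset → onset /hw/, coda ∅.
/u…a/ gap (V3→V4): /w/ is a single consonant, so it becomes the next onset.
/a…o/ gap (V4→V5): /ngw/ splits as /n/ + /gw/ (/gw/ is the longest suffix that is a licit onset).
/o…i/ gap (V5→V6): cluster /mpv/ — the longest permitted-onset suffix is /v/; onset = /v/, preceding coda = /mp/.
Putting it together: gib.pwu.hwu.wan.gwomp.vit.
Mapping each syllable to C/V: /gib/ → CVC, /pwu/ → CCV, /hwu/ → CCV, /wan/ → CVC, /gwomp/ → CCVCC, /vit/ → CVC.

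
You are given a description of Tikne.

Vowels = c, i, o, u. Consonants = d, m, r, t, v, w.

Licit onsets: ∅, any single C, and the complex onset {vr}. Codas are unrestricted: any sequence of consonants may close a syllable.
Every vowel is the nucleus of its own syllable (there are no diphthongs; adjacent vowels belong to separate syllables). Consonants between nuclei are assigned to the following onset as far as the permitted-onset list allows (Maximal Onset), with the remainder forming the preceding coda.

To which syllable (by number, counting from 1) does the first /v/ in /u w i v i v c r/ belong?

The vowels are u, i, i, c — 4 nuclei, so 4 syllables.
σ1/σ2 boundary: /w/ → onset of the next syllable (single consonants are always licit onsets).
σ2/σ3 boundary: /v/ → onset of the next syllable (single consonants are always licit onsets).
σ3/σ4 boundary: /v/ → onset of the next syllable (single consonants are always licit onsets).
Result: u.wi.vi.vcr.
The first /v/ is in the onset of syllable 3 (/vi/).

3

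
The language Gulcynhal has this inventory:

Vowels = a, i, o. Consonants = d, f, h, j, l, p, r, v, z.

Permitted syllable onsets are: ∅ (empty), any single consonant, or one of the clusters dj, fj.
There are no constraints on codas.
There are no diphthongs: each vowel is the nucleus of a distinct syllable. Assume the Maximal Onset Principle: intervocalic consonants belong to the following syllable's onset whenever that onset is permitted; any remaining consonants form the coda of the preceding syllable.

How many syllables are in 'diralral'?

3

Vowels present: i, a, a; each is a nucleus, giving 3 syllables.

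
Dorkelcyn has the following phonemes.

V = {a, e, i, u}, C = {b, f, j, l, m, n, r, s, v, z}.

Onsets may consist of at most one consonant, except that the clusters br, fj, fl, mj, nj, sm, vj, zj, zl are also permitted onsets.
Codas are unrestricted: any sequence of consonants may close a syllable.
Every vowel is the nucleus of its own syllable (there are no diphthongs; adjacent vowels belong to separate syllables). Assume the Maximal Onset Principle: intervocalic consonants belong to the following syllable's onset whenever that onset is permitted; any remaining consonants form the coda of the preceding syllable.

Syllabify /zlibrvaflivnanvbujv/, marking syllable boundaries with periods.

zlibr.va.fliv.nanv.bujv

Vowels present: i, a, i, a, u; each is a nucleus, giving 5 syllables.
/i…a/ gap (V1→V2): /brv/ — longest licit onset from the right is /v/, leaving /br/ as coda.
/a…i/ gap (V2→V3): /fl/ — entire cluster is a permitted onset → onset /fl/, coda ∅.
/i…a/ gap (V3→V4): /vn/ splits as /v/ + /n/ (/n/ is the longest suffix that is a licit onset).
/a…u/ gap (V4→V5): /nvb/ — longest licit onset from the right is /b/, leaving /nv/ as coda.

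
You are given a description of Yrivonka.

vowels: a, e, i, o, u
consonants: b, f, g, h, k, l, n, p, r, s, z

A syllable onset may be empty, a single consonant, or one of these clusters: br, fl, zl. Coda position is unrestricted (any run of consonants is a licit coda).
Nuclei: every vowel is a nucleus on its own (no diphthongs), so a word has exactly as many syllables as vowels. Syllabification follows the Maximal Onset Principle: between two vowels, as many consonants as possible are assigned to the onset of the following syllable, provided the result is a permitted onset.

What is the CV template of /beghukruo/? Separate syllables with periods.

Vowels present: e, u, u, o; each is a nucleus, giving 4 syllables.
/e…u/ gap (V1→V2): cluster /gh/ — the longest permitted-onset suffix is /h/; onset = /h/, preceding coda = /g/.
/u…u/ gap (V2→V3): /kr/ — longest licit onset from the right is /r/, leaving /k/ as coda.
/u…o/ gap (V3→V4): hiatus — the boundary sits between the two vowels.
Result: beg.huk.ru.o.
Mapping each syllable to C/V: /beg/ → CVC, /huk/ → CVC, /ru/ → CV, /o/ → V.

CVC.CVC.CV.V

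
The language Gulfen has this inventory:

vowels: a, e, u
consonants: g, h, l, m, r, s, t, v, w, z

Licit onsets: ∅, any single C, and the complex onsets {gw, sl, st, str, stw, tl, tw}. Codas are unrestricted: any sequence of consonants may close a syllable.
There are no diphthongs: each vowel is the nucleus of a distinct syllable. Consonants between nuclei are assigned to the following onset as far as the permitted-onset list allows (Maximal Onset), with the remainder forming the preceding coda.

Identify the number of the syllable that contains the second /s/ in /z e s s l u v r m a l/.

2

Vowels present: e, u, a; each is a nucleus, giving 3 syllables.
/e…u/ gap (V1→V2): /ssl/; trying suffixes from longest down, /sl/ is the first permitted one, so coda /s/ | onset /sl/.
/u…a/ gap (V2→V3): /vrm/ splits as /vr/ + /m/ (/m/ is the longest suffix that is a licit onset).
Result: zes.sluvr.mal.
The second /s/ is in the onset of syllable 2 (/sluvr/).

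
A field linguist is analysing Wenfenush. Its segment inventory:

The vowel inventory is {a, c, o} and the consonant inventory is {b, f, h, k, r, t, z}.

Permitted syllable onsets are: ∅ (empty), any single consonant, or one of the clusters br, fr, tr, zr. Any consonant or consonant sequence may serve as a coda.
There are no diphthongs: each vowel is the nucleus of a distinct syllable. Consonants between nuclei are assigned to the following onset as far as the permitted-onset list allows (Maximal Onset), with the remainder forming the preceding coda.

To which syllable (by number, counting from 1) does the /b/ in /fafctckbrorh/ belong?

The vowels are a, c, c, o — 4 nuclei, so 4 syllables.
/a…c/ gap (V1→V2): /f/ → onset of the next syllable (single consonants are always licit onsets).
/c…c/ gap (V2→V3): /t/ is a single consonant, so it becomes the next onset.
/c…o/ gap (V3→V4): /kbr/ splits as /k/ + /br/ (/br/ is the longest suffix that is a licit onset).
Result: fa.fc.tck.brorh.
The /b/ is in the onset of syllable 4 (/brorh/).

4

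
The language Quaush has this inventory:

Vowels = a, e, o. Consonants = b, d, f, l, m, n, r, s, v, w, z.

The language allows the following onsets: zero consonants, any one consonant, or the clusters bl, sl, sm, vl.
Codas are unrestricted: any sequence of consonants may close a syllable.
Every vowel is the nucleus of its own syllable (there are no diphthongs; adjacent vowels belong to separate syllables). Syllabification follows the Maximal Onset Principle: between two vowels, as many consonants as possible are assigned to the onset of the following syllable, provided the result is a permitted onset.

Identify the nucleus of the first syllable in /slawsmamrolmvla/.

The vowels are a, a, o, a — 4 nuclei, so 4 syllables.
The first nucleus (vowel 1 from the left) is /a/.

a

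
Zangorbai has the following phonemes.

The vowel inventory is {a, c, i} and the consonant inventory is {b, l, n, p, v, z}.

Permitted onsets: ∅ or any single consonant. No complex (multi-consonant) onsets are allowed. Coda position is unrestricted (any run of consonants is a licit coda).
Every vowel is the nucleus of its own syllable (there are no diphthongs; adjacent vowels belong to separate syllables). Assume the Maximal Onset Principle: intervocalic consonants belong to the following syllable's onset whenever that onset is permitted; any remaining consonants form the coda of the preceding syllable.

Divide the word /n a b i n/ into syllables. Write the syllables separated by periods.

Nuclei (vowels): a, i → 2 syllables.
Between /a/ (V1) and /i/ (V2): /b/ is a single consonant, so it becomes the next onset.

na.bin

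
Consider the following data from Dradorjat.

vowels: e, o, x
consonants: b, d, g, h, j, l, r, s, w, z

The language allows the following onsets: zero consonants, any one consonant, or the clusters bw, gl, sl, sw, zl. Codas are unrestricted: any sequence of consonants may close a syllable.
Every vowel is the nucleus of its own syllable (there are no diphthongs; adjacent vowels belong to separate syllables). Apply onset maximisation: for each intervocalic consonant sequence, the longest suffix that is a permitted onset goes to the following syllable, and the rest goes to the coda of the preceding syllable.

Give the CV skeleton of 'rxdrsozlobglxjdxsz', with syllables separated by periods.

The vowels are x, o, o, x, x — 5 nuclei, so 5 syllables.
/x…o/ gap (V1→V2): /drs/; trying suffixes from longest down, /s/ is the first permitted one, so coda /dr/ | onset /s/.
/o…o/ gap (V2→V3): /zl/ — entire cluster is a permitted onset → onset /zl/, coda ∅.
/o…x/ gap (V3→V4): cluster /bgl/ — the longest permitted-onset suffix is /gl/; onset = /gl/, preceding coda = /b/.
/x…x/ gap (V4→V5): /jd/; trying suffixes from longest down, /d/ is the first permitted one, so coda /j/ | onset /d/.
Putting it together: rxdr.so.zlob.glxj.dxsz.
Mapping each syllable to C/V: /rxdr/ → CVCC, /so/ → CV, /zlob/ → CCVC, /glxj/ → CCVC, /dxsz/ → CVCC.

CVCC.CV.CCVC.CCVC.CVCC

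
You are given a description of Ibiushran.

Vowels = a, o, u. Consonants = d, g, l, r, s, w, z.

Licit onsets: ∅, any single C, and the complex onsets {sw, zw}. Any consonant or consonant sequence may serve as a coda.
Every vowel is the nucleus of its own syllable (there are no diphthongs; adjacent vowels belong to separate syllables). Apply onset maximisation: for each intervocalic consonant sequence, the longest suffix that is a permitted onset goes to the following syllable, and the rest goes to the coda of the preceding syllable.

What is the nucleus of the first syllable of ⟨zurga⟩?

Nuclei (vowels): u, a → 2 syllables.
The first nucleus (vowel 1 from the left) is /u/.

u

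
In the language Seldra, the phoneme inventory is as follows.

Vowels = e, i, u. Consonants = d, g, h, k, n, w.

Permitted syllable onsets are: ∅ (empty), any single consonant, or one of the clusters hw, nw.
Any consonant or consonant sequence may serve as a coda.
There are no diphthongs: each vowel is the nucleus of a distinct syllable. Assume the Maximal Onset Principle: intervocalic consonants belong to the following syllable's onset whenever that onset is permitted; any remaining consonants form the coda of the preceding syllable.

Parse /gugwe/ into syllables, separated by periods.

Nuclei (vowels): u, e → 2 syllables.
V1 /u/ – V2 /e/: cluster /gw/ — the longest permitted-onset suffix is /w/; onset = /w/, preceding coda = /g/.

gug.we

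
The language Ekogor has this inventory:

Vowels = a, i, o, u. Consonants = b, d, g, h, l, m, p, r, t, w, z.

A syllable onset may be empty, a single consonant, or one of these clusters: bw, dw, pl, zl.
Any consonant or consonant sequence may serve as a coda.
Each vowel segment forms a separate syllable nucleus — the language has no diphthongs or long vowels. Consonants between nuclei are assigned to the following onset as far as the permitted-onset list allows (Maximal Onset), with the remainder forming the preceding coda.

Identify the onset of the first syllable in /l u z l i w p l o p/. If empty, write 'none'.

The vowels are u, i, o — 3 nuclei, so 3 syllables.
V1 /u/ – V2 /i/: /zl/ — entire cluster is a permitted onset → onset /zl/, coda ∅.
V2 /i/ – V3 /o/: /wpl/ — longest licit onset from the right is /pl/, leaving /w/ as coda.
Result: lu.zliw.plop.
Syllable 1 is /lu/: onset /l/, nucleus /u/, coda ∅.

l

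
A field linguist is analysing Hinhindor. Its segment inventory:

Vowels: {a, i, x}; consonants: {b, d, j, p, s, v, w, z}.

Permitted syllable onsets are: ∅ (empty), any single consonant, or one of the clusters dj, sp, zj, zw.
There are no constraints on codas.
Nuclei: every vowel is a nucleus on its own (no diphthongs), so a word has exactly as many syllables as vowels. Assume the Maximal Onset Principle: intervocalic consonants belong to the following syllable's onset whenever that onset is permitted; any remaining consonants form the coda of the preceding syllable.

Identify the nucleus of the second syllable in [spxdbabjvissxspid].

a

Vowels present: x, a, i, x, i; each is a nucleus, giving 5 syllables.
The second nucleus (vowel 2 from the left) is /a/.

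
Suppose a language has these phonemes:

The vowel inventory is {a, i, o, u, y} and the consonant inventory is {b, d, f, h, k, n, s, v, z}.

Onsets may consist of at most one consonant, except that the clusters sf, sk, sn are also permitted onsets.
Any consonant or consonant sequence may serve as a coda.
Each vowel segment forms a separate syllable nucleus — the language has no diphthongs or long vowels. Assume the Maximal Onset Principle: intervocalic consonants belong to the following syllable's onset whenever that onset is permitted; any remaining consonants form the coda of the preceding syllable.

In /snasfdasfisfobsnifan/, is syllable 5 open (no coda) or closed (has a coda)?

Nuclei (vowels): a, a, i, o, i, a → 6 syllables.
σ1/σ2 boundary: /sfd/; trying suffixes from longest down, /d/ is the first permitted one, so coda /sf/ | onset /d/.
σ2/σ3 boundary: /sf/ — entire cluster is a permitted onset → onset /sf/, coda ∅.
σ3/σ4 boundary: /sf/ — entire cluster is a permitted onset → onset /sf/, coda ∅.
σ4/σ5 boundary: /bsn/; trying suffixes from longest down, /sn/ is the first permitted one, so coda /b/ | onset /sn/.
σ5/σ6 boundary: /f/ is a single consonant, so it becomes the next onset.
So the parse is snasf.da.sfi.sfob.sni.fan.
Syllable 5 is /sni/; it ends in its nucleus with no coda, so it is open.

open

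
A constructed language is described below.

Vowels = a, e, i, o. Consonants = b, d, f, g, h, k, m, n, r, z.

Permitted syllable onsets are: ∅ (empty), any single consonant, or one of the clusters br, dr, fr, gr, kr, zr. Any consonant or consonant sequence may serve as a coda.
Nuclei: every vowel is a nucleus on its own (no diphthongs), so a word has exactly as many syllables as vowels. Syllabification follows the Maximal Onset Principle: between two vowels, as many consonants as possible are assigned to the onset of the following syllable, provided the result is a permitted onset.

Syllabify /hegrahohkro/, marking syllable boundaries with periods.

he.gra.hoh.kro

The vowels are e, a, o, o — 4 nuclei, so 4 syllables.
Between /e/ (V1) and /a/ (V2): /gr/ is a licit onset in full, so it all attaches to the next syllable.
Between /a/ (V2) and /o/ (V3): just /h/ — single C goes to the following onset.
Between /o/ (V3) and /o/ (V4): cluster /hkr/ — the longest permitted-onset suffix is /kr/; onset = /kr/, preceding coda = /h/.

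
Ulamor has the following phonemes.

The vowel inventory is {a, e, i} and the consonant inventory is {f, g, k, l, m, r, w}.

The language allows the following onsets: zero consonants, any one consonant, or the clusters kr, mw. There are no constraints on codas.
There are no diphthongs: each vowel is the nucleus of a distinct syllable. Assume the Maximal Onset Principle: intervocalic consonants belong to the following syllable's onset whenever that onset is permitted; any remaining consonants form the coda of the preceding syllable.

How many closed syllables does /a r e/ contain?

0

The vowels are a, e — 2 nuclei, so 2 syllables.
V1 /a/ – V2 /e/: /r/ is a single consonant, so it becomes the next onset.
Syllabification: a.re.
Classifying each syllable: /a/ (open), /re/ (open).
Closed syllables: 0.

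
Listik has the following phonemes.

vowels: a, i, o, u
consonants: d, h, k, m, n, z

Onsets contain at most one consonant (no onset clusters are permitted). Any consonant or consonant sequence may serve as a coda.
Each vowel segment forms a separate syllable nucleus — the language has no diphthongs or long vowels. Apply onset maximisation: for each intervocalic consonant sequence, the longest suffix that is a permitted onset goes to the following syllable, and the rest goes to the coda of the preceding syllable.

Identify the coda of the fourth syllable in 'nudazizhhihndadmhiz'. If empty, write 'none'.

hn

Vowels present: u, a, i, i, a, i; each is a nucleus, giving 6 syllables.
Between /u/ (V1) and /a/ (V2): /d/ → onset of the next syllable (single consonants are always licit onsets).
Between /a/ (V2) and /i/ (V3): /z/ is a single consonant, so it becomes the next onset.
Between /i/ (V3) and /i/ (V4): /zhh/ — longest licit onset from the right is /h/, leaving /zh/ as coda.
Between /i/ (V4) and /a/ (V5): /hnd/ splits as /hn/ + /d/ (/d/ is the longest suffix that is a licit onset).
Between /a/ (V5) and /i/ (V6): /dmh/ splits as /dm/ + /h/ (/h/ is the longest suffix that is a licit onset).
Putting it together: nu.da.zizh.hihn.dadm.hiz.
Syllable 4 is /hihn/: onset /h/, nucleus /i/, coda /hn/.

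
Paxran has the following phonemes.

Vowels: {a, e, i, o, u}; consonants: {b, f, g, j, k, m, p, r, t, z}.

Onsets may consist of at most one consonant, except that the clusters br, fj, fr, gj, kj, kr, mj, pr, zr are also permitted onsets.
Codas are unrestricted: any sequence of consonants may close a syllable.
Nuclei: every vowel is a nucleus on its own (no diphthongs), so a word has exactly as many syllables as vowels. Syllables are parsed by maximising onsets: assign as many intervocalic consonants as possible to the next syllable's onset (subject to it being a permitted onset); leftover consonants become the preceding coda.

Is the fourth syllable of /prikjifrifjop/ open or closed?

Nuclei (vowels): i, i, i, o → 4 syllables.
σ1/σ2 boundary: /kj/ — entire cluster is a permitted onset → onset /kj/, coda ∅.
σ2/σ3 boundary: /fr/ — entire cluster is a permitted onset → onset /fr/, coda ∅.
σ3/σ4 boundary: /fj/ is a licit onset in full, so it all attaches to the next syllable.
Syllabification: pri.kji.fri.fjop.
Syllable 4 is /fjop/ with coda /p/, so it is closed.

closed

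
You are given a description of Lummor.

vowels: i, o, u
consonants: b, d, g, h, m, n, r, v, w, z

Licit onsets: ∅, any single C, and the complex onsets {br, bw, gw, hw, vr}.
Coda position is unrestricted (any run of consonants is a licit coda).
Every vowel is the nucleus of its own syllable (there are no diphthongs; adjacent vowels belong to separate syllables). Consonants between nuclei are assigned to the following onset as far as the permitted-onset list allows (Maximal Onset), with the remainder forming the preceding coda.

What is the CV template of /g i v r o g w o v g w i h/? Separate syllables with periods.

CV.CCV.CCVC.CCVC

The vowels are i, o, o, i — 4 nuclei, so 4 syllables.
Between /i/ (V1) and /o/ (V2): cluster /vr/ — /vr/ is itself a permitted onset, so the whole cluster goes right; preceding coda = ∅.
Between /o/ (V2) and /o/ (V3): /gw/ — entire cluster is a permitted onset → onset /gw/, coda ∅.
Between /o/ (V3) and /i/ (V4): /vgw/ splits as /v/ + /gw/ (/gw/ is the longest suffix that is a licit onset).
Syllabification: gi.vro.gwov.gwih.
Mapping each syllable to C/V: /gi/ → CV, /vro/ → CCV, /gwov/ → CCVC, /gwih/ → CCVC.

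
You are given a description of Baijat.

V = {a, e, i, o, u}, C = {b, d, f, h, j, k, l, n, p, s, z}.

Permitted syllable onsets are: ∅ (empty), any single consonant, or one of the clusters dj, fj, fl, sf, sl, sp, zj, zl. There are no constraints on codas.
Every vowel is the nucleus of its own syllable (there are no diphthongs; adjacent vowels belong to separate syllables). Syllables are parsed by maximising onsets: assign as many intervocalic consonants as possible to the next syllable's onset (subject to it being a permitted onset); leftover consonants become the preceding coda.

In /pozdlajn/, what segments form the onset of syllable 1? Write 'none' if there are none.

Nuclei (vowels): o, a → 2 syllables.
/o…a/ gap (V1→V2): /zdl/; trying suffixes from longest down, /l/ is the first permitted one, so coda /zd/ | onset /l/.
So the parse is pozd.lajn.
Syllable 1 is /pozd/: onset /p/, nucleus /o/, coda /zd/.

p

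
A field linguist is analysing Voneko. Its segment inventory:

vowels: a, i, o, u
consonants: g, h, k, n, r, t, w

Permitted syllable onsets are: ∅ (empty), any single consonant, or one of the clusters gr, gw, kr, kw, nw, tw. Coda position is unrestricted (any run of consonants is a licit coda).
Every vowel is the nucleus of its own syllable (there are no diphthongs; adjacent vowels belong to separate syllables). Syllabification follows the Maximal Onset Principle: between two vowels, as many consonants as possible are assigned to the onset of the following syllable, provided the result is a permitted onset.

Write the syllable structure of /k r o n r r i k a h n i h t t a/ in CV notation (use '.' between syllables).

Vowels present: o, i, a, i, a; each is a nucleus, giving 5 syllables.
Between /o/ (V1) and /i/ (V2): cluster /nrr/ — the longest permitted-onset suffix is /r/; onset = /r/, preceding coda = /nr/.
Between /i/ (V2) and /a/ (V3): /k/ is a single consonant, so it becomes the next onset.
Between /a/ (V3) and /i/ (V4): /hn/ splits as /h/ + /n/ (/n/ is the longest suffix that is a licit onset).
Between /i/ (V4) and /a/ (V5): /htt/ splits as /ht/ + /t/ (/t/ is the longest suffix that is a licit onset).
So the parse is kronr.ri.kah.niht.ta.
Mapping each syllable to C/V: /kronr/ → CCVCC, /ri/ → CV, /kah/ → CVC, /niht/ → CVCC, /ta/ → CV.

CCVCC.CV.CVC.CVCC.CV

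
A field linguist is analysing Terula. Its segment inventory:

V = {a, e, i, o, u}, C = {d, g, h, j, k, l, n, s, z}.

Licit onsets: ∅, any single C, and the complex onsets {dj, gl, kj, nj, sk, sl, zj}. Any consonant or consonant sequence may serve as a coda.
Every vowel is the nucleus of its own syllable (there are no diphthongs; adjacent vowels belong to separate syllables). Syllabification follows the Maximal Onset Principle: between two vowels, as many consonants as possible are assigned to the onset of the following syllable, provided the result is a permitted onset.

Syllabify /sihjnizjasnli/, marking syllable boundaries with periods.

Vowels present: i, i, a, i; each is a nucleus, giving 4 syllables.
σ1/σ2 boundary: /hjn/ — longest licit onset from the right is /n/, leaving /hj/ as coda.
σ2/σ3 boundary: /zj/ is a licit onset in full, so it all attaches to the next syllable.
σ3/σ4 boundary: /snl/ splits as /sn/ + /l/ (/l/ is the longest suffix that is a licit onset).

sihj.ni.zjasn.li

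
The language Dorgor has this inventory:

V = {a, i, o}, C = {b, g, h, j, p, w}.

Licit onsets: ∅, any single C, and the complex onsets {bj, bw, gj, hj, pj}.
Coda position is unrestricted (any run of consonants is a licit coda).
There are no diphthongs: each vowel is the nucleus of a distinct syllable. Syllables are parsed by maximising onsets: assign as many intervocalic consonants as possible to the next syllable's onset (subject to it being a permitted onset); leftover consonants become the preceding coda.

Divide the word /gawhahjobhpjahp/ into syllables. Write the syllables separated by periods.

Nuclei (vowels): a, a, o, a → 4 syllables.
σ1/σ2 boundary: /wh/; trying suffixes from longest down, /h/ is the first permitted one, so coda /w/ | onset /h/.
σ2/σ3 boundary: cluster /hj/ — /hj/ is itself a permitted onset, so the whole cluster goes right; preceding coda = ∅.
σ3/σ4 boundary: cluster /bhpj/ — the longest permitted-onset suffix is /pj/; onset = /pj/, preceding coda = /bh/.

gaw.ha.hjobh.pjahp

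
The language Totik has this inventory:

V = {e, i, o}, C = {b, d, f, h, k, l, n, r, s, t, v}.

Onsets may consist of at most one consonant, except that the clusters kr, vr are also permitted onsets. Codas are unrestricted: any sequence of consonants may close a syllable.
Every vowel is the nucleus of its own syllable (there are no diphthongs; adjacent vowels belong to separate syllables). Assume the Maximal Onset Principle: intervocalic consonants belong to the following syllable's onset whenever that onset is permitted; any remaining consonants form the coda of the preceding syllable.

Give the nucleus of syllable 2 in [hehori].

The vowels are e, o, i — 3 nuclei, so 3 syllables.
The second nucleus (vowel 2 from the left) is /o/.

o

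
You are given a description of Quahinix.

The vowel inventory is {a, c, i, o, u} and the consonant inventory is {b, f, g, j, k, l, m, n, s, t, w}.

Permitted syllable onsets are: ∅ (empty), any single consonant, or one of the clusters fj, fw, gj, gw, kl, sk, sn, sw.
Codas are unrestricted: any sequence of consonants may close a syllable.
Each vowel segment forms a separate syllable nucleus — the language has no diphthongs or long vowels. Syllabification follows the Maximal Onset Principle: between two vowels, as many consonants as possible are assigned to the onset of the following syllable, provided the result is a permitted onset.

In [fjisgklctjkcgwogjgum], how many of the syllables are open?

Nuclei (vowels): i, c, c, o, u → 5 syllables.
/i…c/ gap (V1→V2): /sgkl/; trying suffixes from longest down, /kl/ is the first permitted one, so coda /sg/ | onset /kl/.
/c…c/ gap (V2→V3): /tjk/ splits as /tj/ + /k/ (/k/ is the longest suffix that is a licit onset).
/c…o/ gap (V3→V4): /gw/ — entire cluster is a permitted onset → onset /gw/, coda ∅.
/o…u/ gap (V4→V5): /gjg/; trying suffixes from longest down, /g/ is the first permitted one, so coda /gj/ | onset /g/.
Putting it together: fjisg.klctj.kc.gwogj.gum.
Classifying each syllable: /fjisg/ (closed), /klctj/ (closed), /kc/ (open), /gwogj/ (closed), /gum/ (closed).
Open syllables: 1.

1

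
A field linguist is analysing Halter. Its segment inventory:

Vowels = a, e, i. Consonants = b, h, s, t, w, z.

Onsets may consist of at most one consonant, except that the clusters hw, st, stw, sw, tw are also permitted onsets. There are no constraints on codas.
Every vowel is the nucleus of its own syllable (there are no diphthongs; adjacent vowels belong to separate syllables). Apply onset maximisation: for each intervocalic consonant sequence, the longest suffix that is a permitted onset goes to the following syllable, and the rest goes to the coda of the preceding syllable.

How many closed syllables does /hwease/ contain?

Vowels present: e, a, e; each is a nucleus, giving 3 syllables.
/e…a/ gap (V1→V2): no consonants, so the boundary falls immediately after /e/.
/a…e/ gap (V2→V3): just /s/ — single C goes to the following onset.
Syllabification: hwe.a.se.
Classifying each syllable: /hwe/ (open), /a/ (open), /se/ (open).
Closed syllables: 0.

0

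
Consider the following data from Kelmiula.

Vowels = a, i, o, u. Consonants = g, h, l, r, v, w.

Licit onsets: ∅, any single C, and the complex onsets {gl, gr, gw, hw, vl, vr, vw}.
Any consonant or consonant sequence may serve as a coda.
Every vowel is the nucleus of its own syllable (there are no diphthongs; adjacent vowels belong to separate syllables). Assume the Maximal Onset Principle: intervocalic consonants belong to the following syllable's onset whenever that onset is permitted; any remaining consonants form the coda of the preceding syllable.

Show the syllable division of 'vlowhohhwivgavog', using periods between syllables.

Nuclei (vowels): o, o, i, a, o → 5 syllables.
Between /o/ (V1) and /o/ (V2): /wh/ — longest licit onset from the right is /h/, leaving /w/ as coda.
Between /o/ (V2) and /i/ (V3): /hhw/ splits as /h/ + /hw/ (/hw/ is the longest suffix that is a licit onset).
Between /i/ (V3) and /a/ (V4): /vg/ — longest licit onset from the right is /g/, leaving /v/ as coda.
Between /a/ (V4) and /o/ (V5): /v/ is a single consonant, so it becomes the next onset.

vlow.hoh.hwiv.ga.vog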